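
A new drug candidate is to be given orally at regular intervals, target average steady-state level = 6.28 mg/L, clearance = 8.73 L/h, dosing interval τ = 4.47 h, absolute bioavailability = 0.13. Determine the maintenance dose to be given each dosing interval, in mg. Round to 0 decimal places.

1885 mg

At steady state, F × (Dose/τ) = Css × CL.
Dose = Css × CL × τ / F = 6.28 × 8.730 × 4.47 / 0.13 = 1885 mg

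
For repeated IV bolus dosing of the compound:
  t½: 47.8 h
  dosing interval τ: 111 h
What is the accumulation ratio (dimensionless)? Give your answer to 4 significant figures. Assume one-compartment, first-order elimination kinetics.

1.250

k = ln2 / t½ = 0.693147 / 47.8 = 0.01450 h⁻¹
e^(−kτ) = e^(−0.01450 × 111) = 0.2000
Accumulation ratio R = 1 / (1 − e^(−kτ)) = 1 / (1 − 0.2000) = 1.250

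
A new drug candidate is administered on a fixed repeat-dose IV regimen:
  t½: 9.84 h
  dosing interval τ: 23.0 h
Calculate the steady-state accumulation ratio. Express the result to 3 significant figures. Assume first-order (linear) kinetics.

1.25

k = ln2 / t½ = 0.693147 / 9.84 = 0.07044 h⁻¹
e^(−kτ) = e^(−0.07044 × 23.0) = 0.1979
Accumulation ratio R = 1 / (1 − e^(−kτ)) = 1 / (1 − 0.1979) = 1.247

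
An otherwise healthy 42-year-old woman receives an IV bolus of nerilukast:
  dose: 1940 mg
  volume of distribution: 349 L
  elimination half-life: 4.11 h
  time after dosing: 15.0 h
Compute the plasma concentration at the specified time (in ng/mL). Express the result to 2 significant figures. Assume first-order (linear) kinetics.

440 ng/mL

C₀ = Dose / Vd = 1940 / 349 = 5.559 mg/L
k = ln2 / t½ = 0.693147 / 4.11 = 0.1686 h⁻¹
C = C₀ · e^(−k·t) = 5.559 × e^(−0.1686 × 15.0)
  = 5.559 × 0.07974 = 0.4433 mg/L
Convert: 0.4433 mg/L × 1000 = 443.3 ng/mL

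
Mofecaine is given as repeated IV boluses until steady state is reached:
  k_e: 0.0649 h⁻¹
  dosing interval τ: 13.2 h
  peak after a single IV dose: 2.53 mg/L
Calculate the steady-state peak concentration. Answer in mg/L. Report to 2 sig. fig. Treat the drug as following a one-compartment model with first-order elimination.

4.4 mg/L

e^(−kτ) = e^(−0.06490 × 13.2) = 0.4246
Accumulation ratio R = 1 / (1 − e^(−kτ)) = 1 / (1 − 0.4246) = 1.738
Steady-state peak = C₀ × R = 2.53 × 1.738 = 4.397 mg/L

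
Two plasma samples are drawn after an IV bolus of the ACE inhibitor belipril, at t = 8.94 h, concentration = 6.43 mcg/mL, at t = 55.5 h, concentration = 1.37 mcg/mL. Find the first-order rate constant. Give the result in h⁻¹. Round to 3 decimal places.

k = ln(C₁/C₂) / (t₂ − t₁) = ln(6.43/1.37) / (55.5 − 8.94)
  = 1.546 / 46.56 = 0.03320 h⁻¹

0.033 h⁻¹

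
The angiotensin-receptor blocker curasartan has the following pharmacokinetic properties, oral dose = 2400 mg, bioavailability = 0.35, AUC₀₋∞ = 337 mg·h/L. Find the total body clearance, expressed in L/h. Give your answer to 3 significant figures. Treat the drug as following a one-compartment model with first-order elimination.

CL = F·Dose / AUC = 0.35 × 2400 / 337 = 2.493 L/h

2.49 L/h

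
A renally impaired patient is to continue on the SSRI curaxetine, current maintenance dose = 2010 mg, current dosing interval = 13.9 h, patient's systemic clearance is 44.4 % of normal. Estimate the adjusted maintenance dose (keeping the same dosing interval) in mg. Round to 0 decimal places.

To keep the same average steady-state level, dosing rate must scale with clearance.
CL ratio = 44.4 / 100 = 0.4440
New dose (same interval) = 2010 × 0.4440 = 892.4 mg

892 mg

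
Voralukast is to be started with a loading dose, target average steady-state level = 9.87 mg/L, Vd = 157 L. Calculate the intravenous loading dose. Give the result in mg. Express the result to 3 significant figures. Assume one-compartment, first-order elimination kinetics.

LD = Css × Vd = 9.87 × 157 = 1550 mg

1550 mg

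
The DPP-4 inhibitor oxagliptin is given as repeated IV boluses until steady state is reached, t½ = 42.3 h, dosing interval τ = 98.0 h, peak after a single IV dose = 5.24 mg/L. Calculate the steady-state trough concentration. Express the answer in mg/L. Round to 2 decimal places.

k = ln2 / t½ = 0.693147 / 42.3 = 0.01639 h⁻¹
e^(−kτ) = e^(−0.01639 × 98.0) = 0.2006
Accumulation ratio R = 1 / (1 − e^(−kτ)) = 1 / (1 − 0.2006) = 1.251
Steady-state trough = C₀ × R × e^(−kτ) = 5.24 × 1.251 × 0.2006 = 1.315 mg/L

1.32 mg/L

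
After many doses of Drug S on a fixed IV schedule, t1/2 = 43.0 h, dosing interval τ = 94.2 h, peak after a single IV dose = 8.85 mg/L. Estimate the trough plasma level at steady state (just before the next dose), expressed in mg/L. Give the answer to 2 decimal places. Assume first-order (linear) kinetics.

2.48 mg/L

k = ln2 / t½ = 0.693147 / 43.0 = 0.01612 h⁻¹
e^(−kτ) = e^(−0.01612 × 94.2) = 0.2190
Accumulation ratio R = 1 / (1 − e^(−kτ)) = 1 / (1 − 0.2190) = 1.280
Steady-state trough = C₀ × R × e^(−kτ) = 8.85 × 1.280 × 0.2190 = 2.481 mg/L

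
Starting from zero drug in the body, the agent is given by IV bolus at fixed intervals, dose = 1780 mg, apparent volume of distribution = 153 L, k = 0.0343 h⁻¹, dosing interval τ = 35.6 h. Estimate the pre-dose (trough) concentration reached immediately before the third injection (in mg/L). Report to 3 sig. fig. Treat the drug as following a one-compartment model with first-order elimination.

C₀ per dose = Dose / Vd = 1780 / 153 = 11.63 mg/L
Fraction remaining after one interval: r = e^(−kτ) = e^(−0.03430 × 35.6) = 0.2949
Before dose 3, 2 doses have been given (aged 1τ, 2τ).
C_trough = C₀ × (r + r²) = 11.63 × (0.2949 + 0.08697) = 4.441 mg/L

4.44 mg/L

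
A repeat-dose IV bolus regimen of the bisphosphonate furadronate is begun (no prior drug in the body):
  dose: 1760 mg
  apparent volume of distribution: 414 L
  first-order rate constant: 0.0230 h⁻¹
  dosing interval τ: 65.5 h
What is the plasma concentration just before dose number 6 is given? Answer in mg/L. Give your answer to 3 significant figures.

C₀ per dose = Dose / Vd = 1760 / 414 = 4.251 mg/L
Fraction remaining after one interval: r = e^(−kτ) = e^(−0.02300 × 65.5) = 0.2217
Before dose 6, 5 doses have been given (aged 1τ, 2τ, 3τ, 4τ, 5τ).
C_trough = C₀ × (r + r² + … + r^5) = C₀ × r(1−r^5)/(1−r)
        = 4.251 × 0.2217 × (1 − 0.0005356) / (1 − 0.2217) = 1.210 mg/L

1.21 mg/L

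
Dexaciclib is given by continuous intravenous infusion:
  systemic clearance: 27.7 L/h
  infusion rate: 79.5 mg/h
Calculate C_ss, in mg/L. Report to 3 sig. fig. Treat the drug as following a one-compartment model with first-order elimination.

2.87 mg/L

At steady state Css = R₀ / CL = 79.5 / 27.70 = 2.870 mg/L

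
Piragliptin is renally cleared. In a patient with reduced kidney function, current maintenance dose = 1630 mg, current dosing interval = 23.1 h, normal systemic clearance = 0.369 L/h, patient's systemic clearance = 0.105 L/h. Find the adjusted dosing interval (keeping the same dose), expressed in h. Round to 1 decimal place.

To keep the same average steady-state level, dosing rate must scale with clearance.
CL ratio = 0.105 / 0.369 = 0.2846
New interval (same dose) = 23.1 / 0.2846 = 81.17 h

81.2 h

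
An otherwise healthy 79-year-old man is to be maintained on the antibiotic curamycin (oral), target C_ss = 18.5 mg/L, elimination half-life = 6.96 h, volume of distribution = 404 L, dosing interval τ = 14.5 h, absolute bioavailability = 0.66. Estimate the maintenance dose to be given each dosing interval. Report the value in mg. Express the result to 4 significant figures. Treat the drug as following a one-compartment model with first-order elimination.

k = ln2 / t½ = 0.693147 / 6.96 = 0.09959 h⁻¹
CL = k × Vd = 0.09959 × 404 = 40.23 L/h
At steady state, F × (Dose/τ) = Css × CL.
Dose = Css × CL × τ / F = 18.5 × 40.23 × 14.5 / 0.66 = 16350 mg

16350 mg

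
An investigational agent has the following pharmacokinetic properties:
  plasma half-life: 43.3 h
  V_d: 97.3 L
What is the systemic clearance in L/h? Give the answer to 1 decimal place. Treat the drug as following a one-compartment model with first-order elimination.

1.6 L/h

k = ln2 / t½ = 0.693147 / 43.3 = 0.01601 h⁻¹
CL = k × Vd = 0.01601 × 97.3 = 1.558 L/h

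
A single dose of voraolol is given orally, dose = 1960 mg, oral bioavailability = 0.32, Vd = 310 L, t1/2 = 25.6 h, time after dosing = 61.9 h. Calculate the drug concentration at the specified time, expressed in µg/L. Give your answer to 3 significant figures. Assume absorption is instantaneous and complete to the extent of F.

Amount reaching circulation = F × Dose = 0.32 × 1960 = 627.2 mg
C₀ = F·Dose / Vd = 627.2 / 310 = 2.023 mg/L
k = ln2 / t½ = 0.693147 / 25.6 = 0.02708 h⁻¹
C = C₀ · e^(−k·t) = 2.023 × e^(−0.02708 × 61.9)
  = 2.023 × 0.1871 = 0.3785 mg/L
Convert: 0.3785 mg/L × 1000 = 378.5 µg/L

379 µg/L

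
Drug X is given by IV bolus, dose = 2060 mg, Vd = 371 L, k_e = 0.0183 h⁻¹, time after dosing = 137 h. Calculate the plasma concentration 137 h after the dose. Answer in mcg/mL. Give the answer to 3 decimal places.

0.453 mcg/mL

C₀ = Dose / Vd = 2060 / 371 = 5.553 mg/L
C = C₀ · e^(−k·t) = 5.553 × e^(−0.01830 × 137)
  = 5.553 × 0.08150 = 0.4526 mg/L
(0.4526 mg/L = 0.4526 mcg/mL)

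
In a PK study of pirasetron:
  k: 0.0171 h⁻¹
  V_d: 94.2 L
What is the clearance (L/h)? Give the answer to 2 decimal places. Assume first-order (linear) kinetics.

CL = k × Vd = 0.0171 × 94.2 = 1.611 L/h

1.61 L/h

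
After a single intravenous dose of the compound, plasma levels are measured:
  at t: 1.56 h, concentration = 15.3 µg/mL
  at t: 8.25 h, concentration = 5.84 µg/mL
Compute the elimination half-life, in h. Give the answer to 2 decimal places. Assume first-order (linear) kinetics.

4.81 h

k = ln(C₁/C₂) / (t₂ − t₁) = ln(15.3/5.84) / (8.25 − 1.56)
  = 0.9631 / 6.690 = 0.1440 h⁻¹
t½ = ln2 / k = 0.693147 / 0.1440 = 4.814 h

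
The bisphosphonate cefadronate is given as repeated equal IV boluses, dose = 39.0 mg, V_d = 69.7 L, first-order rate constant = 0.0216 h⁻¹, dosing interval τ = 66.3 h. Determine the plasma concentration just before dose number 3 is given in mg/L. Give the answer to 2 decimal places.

0.17 mg/L

C₀ per dose = Dose / Vd = 39.0 / 69.7 = 0.5595 mg/L
Fraction remaining after one interval: r = e^(−kτ) = e^(−0.02160 × 66.3) = 0.2388
Before dose 3, 2 doses have been given (aged 1τ, 2τ).
C_trough = C₀ × (r + r²) = 0.5595 × (0.2388 + 0.05703) = 0.1655 mg/L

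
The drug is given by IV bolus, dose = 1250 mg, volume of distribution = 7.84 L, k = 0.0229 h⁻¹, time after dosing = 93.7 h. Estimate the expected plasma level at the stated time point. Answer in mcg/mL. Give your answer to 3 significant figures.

18.7 mcg/mL

C₀ = Dose / Vd = 1250 / 7.84 = 159.4 mg/L
C = C₀ · e^(−k·t) = 159.4 × e^(−0.02290 × 93.7)
  = 159.4 × 0.1170 = 18.65 mg/L
(18.65 mg/L = 18.65 mcg/mL)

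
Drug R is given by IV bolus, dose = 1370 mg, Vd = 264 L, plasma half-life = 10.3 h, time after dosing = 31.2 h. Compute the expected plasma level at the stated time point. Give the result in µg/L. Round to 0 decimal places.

636 µg/L

C₀ = Dose / Vd = 1370 / 264 = 5.189 mg/L
k = ln2 / t½ = 0.693147 / 10.3 = 0.06730 h⁻¹
C = C₀ · e^(−k·t) = 5.189 × e^(−0.06730 × 31.2)
  = 5.189 × 0.1225 = 0.6357 mg/L
Convert: 0.6357 mg/L × 1000 = 635.7 µg/L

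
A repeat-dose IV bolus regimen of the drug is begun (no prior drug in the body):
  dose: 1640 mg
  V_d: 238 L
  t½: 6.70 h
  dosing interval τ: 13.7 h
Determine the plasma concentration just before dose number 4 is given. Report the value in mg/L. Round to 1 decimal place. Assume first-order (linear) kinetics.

2.2 mg/L

C₀ per dose = Dose / Vd = 1640 / 238 = 6.891 mg/L
k = ln2 / t½ = 0.693147 / 6.70 = 0.1035 h⁻¹
Fraction remaining after one interval: r = e^(−kτ) = e^(−0.1035 × 13.7) = 0.2422
Before dose 4, 3 doses have been given (aged 1τ, 2τ, 3τ).
C_trough = C₀ × (r + r² + … + r^3) = C₀ × r(1−r^3)/(1−r)
        = 6.891 × 0.2422 × (1 − 0.01421) / (1 − 0.2422) = 2.171 mg/L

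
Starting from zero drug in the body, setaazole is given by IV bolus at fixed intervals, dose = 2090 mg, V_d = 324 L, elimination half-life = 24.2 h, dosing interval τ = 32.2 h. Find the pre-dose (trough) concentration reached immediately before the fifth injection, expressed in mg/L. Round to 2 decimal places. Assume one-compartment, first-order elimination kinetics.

4.15 mg/L

C₀ per dose = Dose / Vd = 2090 / 324 = 6.451 mg/L
k = ln2 / t½ = 0.693147 / 24.2 = 0.02864 h⁻¹
Fraction remaining after one interval: r = e^(−kτ) = e^(−0.02864 × 32.2) = 0.3976
Before dose 5, 4 doses have been given (aged 1τ, 2τ, 3τ, 4τ).
C_trough = C₀ × (r + r² + … + r^4) = C₀ × r(1−r^4)/(1−r)
        = 6.451 × 0.3976 × (1 − 0.02499) / (1 − 0.3976) = 4.151 mg/L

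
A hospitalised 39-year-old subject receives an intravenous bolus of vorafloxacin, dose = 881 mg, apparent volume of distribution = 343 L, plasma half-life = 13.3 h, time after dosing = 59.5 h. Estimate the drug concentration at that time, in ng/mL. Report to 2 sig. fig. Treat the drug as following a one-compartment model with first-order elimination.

120 ng/mL

C₀ = Dose / Vd = 881.0 / 343 = 2.569 mg/L
k = ln2 / t½ = 0.693147 / 13.3 = 0.05212 h⁻¹
C = C₀ · e^(−k·t) = 2.569 × e^(−0.05212 × 59.5)
  = 2.569 × 0.04500 = 0.1156 mg/L
Convert: 0.1156 mg/L × 1000 = 115.6 ng/mL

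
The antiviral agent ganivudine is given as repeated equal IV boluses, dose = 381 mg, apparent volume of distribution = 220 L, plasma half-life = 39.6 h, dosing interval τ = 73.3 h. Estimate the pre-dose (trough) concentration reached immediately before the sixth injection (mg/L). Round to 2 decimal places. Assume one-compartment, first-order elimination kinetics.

C₀ per dose = Dose / Vd = 381 / 220 = 1.732 mg/L
k = ln2 / t½ = 0.693147 / 39.6 = 0.01750 h⁻¹
Fraction remaining after one interval: r = e^(−kτ) = e^(−0.01750 × 73.3) = 0.2773
Before dose 6, 5 doses have been given (aged 1τ, 2τ, 3τ, 4τ, 5τ).
C_trough = C₀ × (r + r² + … + r^5) = C₀ × r(1−r^5)/(1−r)
        = 1.732 × 0.2773 × (1 − 0.001640) / (1 − 0.2773) = 0.6635 mg/L

0.66 mg/L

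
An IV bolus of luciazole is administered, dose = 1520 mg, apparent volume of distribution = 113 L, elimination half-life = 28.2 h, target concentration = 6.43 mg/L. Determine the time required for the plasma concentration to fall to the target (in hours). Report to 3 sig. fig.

30.0 h

C₀ = Dose / Vd = 1520 / 113 = 13.45 mg/L
k = ln2 / t½ = 0.693147 / 28.2 = 0.02458 h⁻¹
t = ln(C₀ / C) / k = ln(13.45 / 6.43) / 0.02458
  = ln(2.092) / 0.02458 = 0.7381 / 0.02458 = 30.03 h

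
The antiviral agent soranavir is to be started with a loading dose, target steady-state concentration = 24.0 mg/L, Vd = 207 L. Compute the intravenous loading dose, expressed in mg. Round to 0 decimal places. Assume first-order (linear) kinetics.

LD = Css × Vd = 24.0 × 207 = 4968 mg

4968 mg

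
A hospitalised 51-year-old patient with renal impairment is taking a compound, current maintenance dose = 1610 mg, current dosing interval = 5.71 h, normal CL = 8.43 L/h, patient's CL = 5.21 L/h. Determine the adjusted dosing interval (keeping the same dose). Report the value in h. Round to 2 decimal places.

To keep the same average steady-state level, dosing rate must scale with clearance.
CL ratio = 5.21 / 8.43 = 0.6180
New interval (same dose) = 5.71 / 0.6180 = 9.239 h

9.24 h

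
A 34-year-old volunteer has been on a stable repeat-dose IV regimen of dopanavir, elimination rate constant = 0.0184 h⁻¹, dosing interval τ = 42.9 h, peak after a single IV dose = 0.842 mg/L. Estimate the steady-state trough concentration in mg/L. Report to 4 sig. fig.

e^(−kτ) = e^(−0.01840 × 42.9) = 0.4541
Accumulation ratio R = 1 / (1 − e^(−kτ)) = 1 / (1 − 0.4541) = 1.832
Steady-state trough = C₀ × R × e^(−kτ) = 0.842 × 1.832 × 0.4541 = 0.7005 mg/L

0.7005 mg/L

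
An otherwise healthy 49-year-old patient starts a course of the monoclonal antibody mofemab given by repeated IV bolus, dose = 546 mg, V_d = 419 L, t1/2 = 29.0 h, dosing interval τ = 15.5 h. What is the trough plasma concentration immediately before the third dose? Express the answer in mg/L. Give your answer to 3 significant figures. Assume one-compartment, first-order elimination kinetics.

1.52 mg/L

C₀ per dose = Dose / Vd = 546 / 419 = 1.303 mg/L
k = ln2 / t½ = 0.693147 / 29.0 = 0.02390 h⁻¹
Fraction remaining after one interval: r = e^(−kτ) = e^(−0.02390 × 15.5) = 0.6904
Before dose 3, 2 doses have been given (aged 1τ, 2τ).
C_trough = C₀ × (r + r²) = 1.303 × (0.6904 + 0.4767) = 1.521 mg/L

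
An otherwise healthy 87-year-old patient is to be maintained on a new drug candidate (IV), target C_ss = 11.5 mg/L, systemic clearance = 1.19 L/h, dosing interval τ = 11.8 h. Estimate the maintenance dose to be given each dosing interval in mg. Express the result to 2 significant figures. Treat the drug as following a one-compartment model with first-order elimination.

At steady state, Dose/τ = Css × CL.
Dose = Css × CL × τ = 11.5 × 1.190 × 11.8 = 161.5 mg

160 mg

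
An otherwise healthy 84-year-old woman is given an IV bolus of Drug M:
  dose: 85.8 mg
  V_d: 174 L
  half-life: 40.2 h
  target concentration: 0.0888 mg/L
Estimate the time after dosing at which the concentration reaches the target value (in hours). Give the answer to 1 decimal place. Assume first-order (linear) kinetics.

C₀ = Dose / Vd = 85.80 / 174 = 0.4931 mg/L
k = ln2 / t½ = 0.693147 / 40.2 = 0.01724 h⁻¹
t = ln(C₀ / C) / k = ln(0.4931 / 0.0888) / 0.01724
  = ln(5.553) / 0.01724 = 1.714 / 0.01724 = 99.42 h

99.4 h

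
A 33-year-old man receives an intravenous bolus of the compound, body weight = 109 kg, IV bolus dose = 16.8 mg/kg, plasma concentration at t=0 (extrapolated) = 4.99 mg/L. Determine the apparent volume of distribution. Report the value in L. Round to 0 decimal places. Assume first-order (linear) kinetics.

367 L

Dose = 16.8 × 109 = 1831 mg
Vd = Dose / C₀ = 1831 / 4.99 = 366.9 L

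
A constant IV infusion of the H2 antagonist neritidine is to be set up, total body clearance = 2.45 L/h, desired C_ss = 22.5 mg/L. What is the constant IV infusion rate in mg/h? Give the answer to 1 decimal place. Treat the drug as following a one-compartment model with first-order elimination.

At steady state, infusion rate R₀ = Css × CL = 22.5 × 2.450 = 55.13 mg/h

55.1 mg/h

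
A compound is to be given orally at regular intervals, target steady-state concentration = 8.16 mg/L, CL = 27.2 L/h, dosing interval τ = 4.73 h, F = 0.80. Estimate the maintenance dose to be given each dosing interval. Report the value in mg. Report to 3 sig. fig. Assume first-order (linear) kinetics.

1310 mg

At steady state, F × (Dose/τ) = Css × CL.
Dose = Css × CL × τ / F = 8.16 × 27.20 × 4.73 / 0.80 = 1312 mg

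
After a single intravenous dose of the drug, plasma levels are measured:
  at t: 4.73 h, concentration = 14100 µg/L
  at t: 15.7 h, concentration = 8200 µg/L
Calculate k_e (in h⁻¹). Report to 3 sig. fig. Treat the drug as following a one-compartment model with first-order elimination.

k = ln(C₁/C₂) / (t₂ − t₁) = ln(14100/8200) / (15.7 − 4.73)
  = 0.5420 / 10.97 = 0.04941 h⁻¹

0.0494 h⁻¹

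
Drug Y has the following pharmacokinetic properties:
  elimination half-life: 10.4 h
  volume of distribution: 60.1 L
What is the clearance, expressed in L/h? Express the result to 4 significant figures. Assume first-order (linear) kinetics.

4.006 L/h

k = ln2 / t½ = 0.693147 / 10.4 = 0.06665 h⁻¹
CL = k × Vd = 0.06665 × 60.1 = 4.006 L/h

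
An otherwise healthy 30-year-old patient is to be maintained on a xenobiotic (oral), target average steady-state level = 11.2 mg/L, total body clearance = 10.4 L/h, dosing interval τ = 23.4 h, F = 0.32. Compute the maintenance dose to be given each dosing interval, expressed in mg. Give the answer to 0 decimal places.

At steady state, F × (Dose/τ) = Css × CL.
Dose = Css × CL × τ / F = 11.2 × 10.40 × 23.4 / 0.32 = 8518 mg

8518 mg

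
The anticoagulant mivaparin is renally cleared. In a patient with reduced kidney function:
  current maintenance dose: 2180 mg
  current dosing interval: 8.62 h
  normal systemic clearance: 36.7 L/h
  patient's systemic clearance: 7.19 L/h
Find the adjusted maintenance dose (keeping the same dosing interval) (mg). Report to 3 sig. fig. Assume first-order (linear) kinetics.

To keep the same average steady-state level, dosing rate must scale with clearance.
CL ratio = 7.19 / 36.7 = 0.1959
New dose (same interval) = 2180 × 0.1959 = 427.1 mg

427 mg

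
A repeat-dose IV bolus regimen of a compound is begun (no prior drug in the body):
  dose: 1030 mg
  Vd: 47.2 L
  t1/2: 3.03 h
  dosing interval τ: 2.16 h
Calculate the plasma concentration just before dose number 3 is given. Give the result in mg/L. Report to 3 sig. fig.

21.4 mg/L

C₀ per dose = Dose / Vd = 1030 / 47.2 = 21.82 mg/L
k = ln2 / t½ = 0.693147 / 3.03 = 0.2288 h⁻¹
Fraction remaining after one interval: r = e^(−kτ) = e^(−0.2288 × 2.16) = 0.6101
Before dose 3, 2 doses have been given (aged 1τ, 2τ).
C_trough = C₀ × (r + r²) = 21.82 × (0.6101 + 0.3722) = 21.43 mg/L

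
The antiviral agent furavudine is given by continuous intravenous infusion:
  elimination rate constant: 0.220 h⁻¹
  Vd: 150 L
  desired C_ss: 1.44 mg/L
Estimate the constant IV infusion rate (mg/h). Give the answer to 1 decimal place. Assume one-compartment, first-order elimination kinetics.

CL = k × Vd = 0.2200 × 150 = 33.00 L/h
At steady state, infusion rate R₀ = Css × CL = 1.44 × 33.00 = 47.52 mg/h

47.5 mg/h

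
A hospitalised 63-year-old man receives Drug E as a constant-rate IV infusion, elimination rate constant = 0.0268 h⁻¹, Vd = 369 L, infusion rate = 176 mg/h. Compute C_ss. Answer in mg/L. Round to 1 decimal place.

17.8 mg/L

CL = k × Vd = 0.02680 × 369 = 9.889 L/h
At steady state Css = R₀ / CL = 176 / 9.889 = 17.80 mg/L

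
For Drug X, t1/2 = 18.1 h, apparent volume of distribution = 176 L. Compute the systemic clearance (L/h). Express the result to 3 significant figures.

k = ln2 / t½ = 0.693147 / 18.1 = 0.03830 h⁻¹
CL = k × Vd = 0.03830 × 176 = 6.741 L/h

6.74 L/h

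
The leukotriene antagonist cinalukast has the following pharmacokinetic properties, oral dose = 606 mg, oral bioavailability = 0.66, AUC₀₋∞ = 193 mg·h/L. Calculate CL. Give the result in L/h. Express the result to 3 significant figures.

2.07 L/h

CL = F·Dose / AUC = 0.66 × 606 / 193 = 2.072 L/h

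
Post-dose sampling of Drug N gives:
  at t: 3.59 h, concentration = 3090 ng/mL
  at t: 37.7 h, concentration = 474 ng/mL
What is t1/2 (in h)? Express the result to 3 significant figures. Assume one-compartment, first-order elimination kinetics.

k = ln(C₁/C₂) / (t₂ − t₁) = ln(3090/474) / (37.7 − 3.59)
  = 1.875 / 34.11 = 0.05497 h⁻¹
t½ = ln2 / k = 0.693147 / 0.05497 = 12.61 h

12.6 h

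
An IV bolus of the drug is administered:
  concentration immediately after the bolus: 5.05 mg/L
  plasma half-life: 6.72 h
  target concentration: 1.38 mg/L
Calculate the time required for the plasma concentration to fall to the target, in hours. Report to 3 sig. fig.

12.6 h

k = ln2 / t½ = 0.693147 / 6.72 = 0.1031 h⁻¹
t = ln(C₀ / C) / k = ln(5.050 / 1.38) / 0.1031
  = ln(3.659) / 0.1031 = 1.297 / 0.1031 = 12.58 h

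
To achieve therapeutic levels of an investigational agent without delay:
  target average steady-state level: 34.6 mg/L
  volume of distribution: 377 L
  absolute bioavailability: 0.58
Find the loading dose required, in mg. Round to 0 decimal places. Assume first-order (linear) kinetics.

22490 mg

LD = Css × Vd / F = 34.6 × 377 / 0.58 = 22490 mg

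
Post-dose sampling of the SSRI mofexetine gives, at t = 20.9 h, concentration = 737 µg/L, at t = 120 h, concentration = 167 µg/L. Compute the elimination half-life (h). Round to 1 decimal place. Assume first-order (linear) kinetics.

46.3 h

k = ln(C₁/C₂) / (t₂ − t₁) = ln(737/167) / (120 − 20.9)
  = 1.485 / 99.10 = 0.01498 h⁻¹
t½ = ln2 / k = 0.693147 / 0.01498 = 46.27 h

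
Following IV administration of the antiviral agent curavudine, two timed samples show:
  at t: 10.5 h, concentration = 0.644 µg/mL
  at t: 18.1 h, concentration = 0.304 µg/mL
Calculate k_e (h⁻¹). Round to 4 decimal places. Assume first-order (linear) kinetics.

0.0988 h⁻¹

k = ln(C₁/C₂) / (t₂ − t₁) = ln(0.644/0.304) / (18.1 − 10.5)
  = 0.7507 / 7.600 = 0.09878 h⁻¹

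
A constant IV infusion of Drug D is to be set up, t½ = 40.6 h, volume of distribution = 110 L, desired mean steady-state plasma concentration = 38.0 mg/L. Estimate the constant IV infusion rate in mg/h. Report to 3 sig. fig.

k = ln2 / t½ = 0.693147 / 40.6 = 0.01707 h⁻¹
CL = k × Vd = 0.01707 × 110 = 1.878 L/h
At steady state, infusion rate R₀ = Css × CL = 38.0 × 1.878 = 71.36 mg/h

71.4 mg/h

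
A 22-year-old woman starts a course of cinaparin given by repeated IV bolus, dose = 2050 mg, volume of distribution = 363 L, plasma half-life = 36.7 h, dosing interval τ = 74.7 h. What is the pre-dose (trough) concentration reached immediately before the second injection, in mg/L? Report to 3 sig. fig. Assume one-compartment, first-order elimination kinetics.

C₀ per dose = Dose / Vd = 2050 / 363 = 5.647 mg/L
k = ln2 / t½ = 0.693147 / 36.7 = 0.01889 h⁻¹
Fraction remaining after one interval: r = e^(−kτ) = e^(−0.01889 × 74.7) = 0.2439
Before dose 2, 1 dose has been given (aged 1τ).
C_trough = C₀ × r = 5.647 × 0.2439 = 1.377 mg/L

1.38 mg/L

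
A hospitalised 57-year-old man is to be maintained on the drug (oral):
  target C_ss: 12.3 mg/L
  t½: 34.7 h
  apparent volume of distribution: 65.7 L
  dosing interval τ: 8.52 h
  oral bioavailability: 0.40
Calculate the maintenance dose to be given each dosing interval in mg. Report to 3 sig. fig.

k = ln2 / t½ = 0.693147 / 34.7 = 0.01998 h⁻¹
CL = k × Vd = 0.01998 × 65.7 = 1.313 L/h
At steady state, F × (Dose/τ) = Css × CL.
Dose = Css × CL × τ / F = 12.3 × 1.313 × 8.52 / 0.40 = 344.0 mg

344 mg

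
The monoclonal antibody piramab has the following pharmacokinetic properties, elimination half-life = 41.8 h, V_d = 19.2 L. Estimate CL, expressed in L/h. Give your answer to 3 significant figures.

k = ln2 / t½ = 0.693147 / 41.8 = 0.01658 h⁻¹
CL = k × Vd = 0.01658 × 19.2 = 0.3183 L/h

0.318 L/h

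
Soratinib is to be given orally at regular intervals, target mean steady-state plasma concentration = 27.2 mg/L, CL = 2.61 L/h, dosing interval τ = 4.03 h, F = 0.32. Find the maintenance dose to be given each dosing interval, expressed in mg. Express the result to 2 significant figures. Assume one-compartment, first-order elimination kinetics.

At steady state, F × (Dose/τ) = Css × CL.
Dose = Css × CL × τ / F = 27.2 × 2.610 × 4.03 / 0.32 = 894.1 mg

890 mg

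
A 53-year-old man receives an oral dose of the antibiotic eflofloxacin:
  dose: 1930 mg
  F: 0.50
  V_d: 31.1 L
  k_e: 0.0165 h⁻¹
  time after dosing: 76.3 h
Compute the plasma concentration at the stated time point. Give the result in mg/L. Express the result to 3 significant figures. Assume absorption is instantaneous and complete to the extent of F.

Amount reaching circulation = F × Dose = 0.50 × 1930 = 965.0 mg
C₀ = F·Dose / Vd = 965.0 / 31.1 = 31.03 mg/L
C = C₀ · e^(−k·t) = 31.03 × e^(−0.01650 × 76.3)
  = 31.03 × 0.2840 = 8.813 mg/L

8.81 mg/L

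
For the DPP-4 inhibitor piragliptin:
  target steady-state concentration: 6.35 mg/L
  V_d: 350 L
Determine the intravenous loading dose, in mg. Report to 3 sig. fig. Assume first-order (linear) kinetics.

2220 mg

LD = Css × Vd = 6.35 × 350 = 2223 mg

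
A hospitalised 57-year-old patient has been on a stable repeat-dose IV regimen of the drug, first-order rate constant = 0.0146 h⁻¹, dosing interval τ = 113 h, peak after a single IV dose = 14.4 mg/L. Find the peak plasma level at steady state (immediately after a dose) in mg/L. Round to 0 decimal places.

e^(−kτ) = e^(−0.01460 × 113) = 0.1921
Accumulation ratio R = 1 / (1 − e^(−kτ)) = 1 / (1 − 0.1921) = 1.238
Steady-state peak = C₀ × R = 14.4 × 1.238 = 17.83 mg/L

18 mg/L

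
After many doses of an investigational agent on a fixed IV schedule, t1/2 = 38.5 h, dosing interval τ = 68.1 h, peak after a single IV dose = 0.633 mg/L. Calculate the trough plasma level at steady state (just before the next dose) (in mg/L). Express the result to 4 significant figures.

0.2629 mg/L

k = ln2 / t½ = 0.693147 / 38.5 = 0.01800 h⁻¹
e^(−kτ) = e^(−0.01800 × 68.1) = 0.2935
Accumulation ratio R = 1 / (1 − e^(−kτ)) = 1 / (1 − 0.2935) = 1.415
Steady-state trough = C₀ × R × e^(−kτ) = 0.633 × 1.415 × 0.2935 = 0.2629 mg/L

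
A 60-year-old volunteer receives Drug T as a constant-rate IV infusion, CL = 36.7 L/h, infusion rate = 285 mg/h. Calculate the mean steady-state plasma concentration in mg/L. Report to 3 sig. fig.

7.77 mg/L

At steady state Css = R₀ / CL = 285 / 36.70 = 7.766 mg/L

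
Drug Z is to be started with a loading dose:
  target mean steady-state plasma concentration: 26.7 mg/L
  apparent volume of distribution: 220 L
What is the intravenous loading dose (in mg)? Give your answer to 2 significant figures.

LD = Css × Vd = 26.7 × 220 = 5874 mg

5900 mg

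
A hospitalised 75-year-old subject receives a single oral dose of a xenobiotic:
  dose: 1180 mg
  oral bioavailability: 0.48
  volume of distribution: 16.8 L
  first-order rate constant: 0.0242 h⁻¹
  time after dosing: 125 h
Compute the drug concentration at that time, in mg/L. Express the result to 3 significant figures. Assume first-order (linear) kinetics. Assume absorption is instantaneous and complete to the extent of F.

Amount reaching circulation = F × Dose = 0.48 × 1180 = 566.4 mg
C₀ = F·Dose / Vd = 566.4 / 16.8 = 33.71 mg/L
C = C₀ · e^(−k·t) = 33.71 × e^(−0.02420 × 125)
  = 33.71 × 0.04856 = 1.637 mg/L

1.64 mg/L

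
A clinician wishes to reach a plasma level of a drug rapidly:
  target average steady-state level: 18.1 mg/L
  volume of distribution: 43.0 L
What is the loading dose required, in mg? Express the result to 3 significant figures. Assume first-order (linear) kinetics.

778 mg

LD = Css × Vd = 18.1 × 43.0 = 778.3 mg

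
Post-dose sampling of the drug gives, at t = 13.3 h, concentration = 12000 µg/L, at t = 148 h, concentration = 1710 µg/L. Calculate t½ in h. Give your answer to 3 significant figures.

47.9 h

k = ln(C₁/C₂) / (t₂ − t₁) = ln(12000/1710) / (148 − 13.3)
  = 1.948 / 134.7 = 0.01446 h⁻¹
t½ = ln2 / k = 0.693147 / 0.01446 = 47.94 h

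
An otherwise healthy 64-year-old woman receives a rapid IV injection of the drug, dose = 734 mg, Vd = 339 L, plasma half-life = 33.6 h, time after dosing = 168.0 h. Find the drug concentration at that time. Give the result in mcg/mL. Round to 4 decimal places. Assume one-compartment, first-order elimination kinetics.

0.0677 mcg/mL

C₀ = Dose / Vd = 734.0 / 339 = 2.165 mg/L
k = ln2 / t½ = 0.693147 / 33.6 = 0.02063 h⁻¹
t / t½ = 168.0 / 33.6 = 5 half-lives
C = C₀ × (1/2)^5 = 2.165 × 0.03125 = 0.06766 mg/L
(0.06766 mg/L = 0.06766 mcg/mL)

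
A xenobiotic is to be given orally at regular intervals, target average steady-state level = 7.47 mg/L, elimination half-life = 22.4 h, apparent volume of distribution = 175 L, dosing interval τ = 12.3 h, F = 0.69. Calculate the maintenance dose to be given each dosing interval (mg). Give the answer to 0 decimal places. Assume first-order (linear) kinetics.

k = ln2 / t½ = 0.693147 / 22.4 = 0.03094 h⁻¹
CL = k × Vd = 0.03094 × 175 = 5.415 L/h
At steady state, F × (Dose/τ) = Css × CL.
Dose = Css × CL × τ / F = 7.47 × 5.415 × 12.3 / 0.69 = 721.1 mg

721 mg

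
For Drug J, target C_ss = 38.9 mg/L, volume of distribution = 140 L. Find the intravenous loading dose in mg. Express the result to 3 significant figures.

5450 mg

LD = Css × Vd = 38.9 × 140 = 5446 mg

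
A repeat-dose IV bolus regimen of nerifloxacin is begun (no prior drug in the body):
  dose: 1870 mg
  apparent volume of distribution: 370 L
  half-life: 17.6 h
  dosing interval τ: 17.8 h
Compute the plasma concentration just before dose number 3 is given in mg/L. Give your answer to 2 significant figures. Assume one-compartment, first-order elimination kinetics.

3.8 mg/L

C₀ per dose = Dose / Vd = 1870 / 370 = 5.054 mg/L
k = ln2 / t½ = 0.693147 / 17.6 = 0.03938 h⁻¹
Fraction remaining after one interval: r = e^(−kτ) = e^(−0.03938 × 17.8) = 0.4961
Before dose 3, 2 doses have been given (aged 1τ, 2τ).
C_trough = C₀ × (r + r²) = 5.054 × (0.4961 + 0.2461) = 3.751 mg/L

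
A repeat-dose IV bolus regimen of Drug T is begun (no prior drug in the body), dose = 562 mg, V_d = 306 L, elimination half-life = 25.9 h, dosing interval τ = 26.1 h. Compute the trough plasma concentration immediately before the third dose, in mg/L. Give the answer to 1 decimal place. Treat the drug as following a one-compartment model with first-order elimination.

C₀ per dose = Dose / Vd = 562 / 306 = 1.837 mg/L
k = ln2 / t½ = 0.693147 / 25.9 = 0.02676 h⁻¹
Fraction remaining after one interval: r = e^(−kτ) = e^(−0.02676 × 26.1) = 0.4974
Before dose 3, 2 doses have been given (aged 1τ, 2τ).
C_trough = C₀ × (r + r²) = 1.837 × (0.4974 + 0.2474) = 1.368 mg/L

1.4 mg/L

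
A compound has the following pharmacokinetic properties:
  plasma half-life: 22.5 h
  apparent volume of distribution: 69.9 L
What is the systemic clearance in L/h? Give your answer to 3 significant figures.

2.15 L/h

k = ln2 / t½ = 0.693147 / 22.5 = 0.03081 h⁻¹
CL = k × Vd = 0.03081 × 69.9 = 2.154 L/h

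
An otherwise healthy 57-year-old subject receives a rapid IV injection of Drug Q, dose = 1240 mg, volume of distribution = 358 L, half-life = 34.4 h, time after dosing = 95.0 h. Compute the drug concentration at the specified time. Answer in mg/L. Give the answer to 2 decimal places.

C₀ = Dose / Vd = 1240 / 358 = 3.464 mg/L
k = ln2 / t½ = 0.693147 / 34.4 = 0.02015 h⁻¹
C = C₀ · e^(−k·t) = 3.464 × e^(−0.02015 × 95.0)
  = 3.464 × 0.1475 = 0.5109 mg/L

0.51 mg/L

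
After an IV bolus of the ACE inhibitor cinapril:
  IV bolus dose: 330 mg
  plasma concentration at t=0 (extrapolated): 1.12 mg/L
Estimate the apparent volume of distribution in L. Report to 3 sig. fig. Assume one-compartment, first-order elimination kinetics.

295 L

Vd = Dose / C₀ = 330.0 / 1.12 = 294.6 L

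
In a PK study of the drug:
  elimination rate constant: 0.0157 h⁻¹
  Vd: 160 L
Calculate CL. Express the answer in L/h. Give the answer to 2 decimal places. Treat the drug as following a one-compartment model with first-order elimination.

2.51 L/h

CL = k × Vd = 0.0157 × 160 = 2.512 L/h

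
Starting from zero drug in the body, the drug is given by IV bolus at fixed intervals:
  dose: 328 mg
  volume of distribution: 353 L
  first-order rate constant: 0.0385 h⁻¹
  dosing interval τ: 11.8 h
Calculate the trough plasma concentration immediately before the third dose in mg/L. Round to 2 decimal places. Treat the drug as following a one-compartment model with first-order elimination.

0.96 mg/L

C₀ per dose = Dose / Vd = 328 / 353 = 0.9292 mg/L
Fraction remaining after one interval: r = e^(−kτ) = e^(−0.03850 × 11.8) = 0.6349
Before dose 3, 2 doses have been given (aged 1τ, 2τ).
C_trough = C₀ × (r + r²) = 0.9292 × (0.6349 + 0.4031) = 0.9645 mg/L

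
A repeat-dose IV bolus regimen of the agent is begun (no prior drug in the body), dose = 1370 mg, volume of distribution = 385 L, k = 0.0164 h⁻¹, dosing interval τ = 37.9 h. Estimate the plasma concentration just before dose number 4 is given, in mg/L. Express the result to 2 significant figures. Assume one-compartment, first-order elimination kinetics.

3.5 mg/L

C₀ per dose = Dose / Vd = 1370 / 385 = 3.558 mg/L
Fraction remaining after one interval: r = e^(−kτ) = e^(−0.01640 × 37.9) = 0.5371
Before dose 4, 3 doses have been given (aged 1τ, 2τ, 3τ).
C_trough = C₀ × (r + r² + … + r^3) = C₀ × r(1−r^3)/(1−r)
        = 3.558 × 0.5371 × (1 − 0.1549) / (1 − 0.5371) = 3.489 mg/L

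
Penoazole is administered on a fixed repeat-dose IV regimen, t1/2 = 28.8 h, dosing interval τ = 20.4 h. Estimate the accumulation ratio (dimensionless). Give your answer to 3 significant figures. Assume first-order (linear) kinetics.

k = ln2 / t½ = 0.693147 / 28.8 = 0.02407 h⁻¹
e^(−kτ) = e^(−0.02407 × 20.4) = 0.6120
Accumulation ratio R = 1 / (1 − e^(−kτ)) = 1 / (1 − 0.6120) = 2.577

2.58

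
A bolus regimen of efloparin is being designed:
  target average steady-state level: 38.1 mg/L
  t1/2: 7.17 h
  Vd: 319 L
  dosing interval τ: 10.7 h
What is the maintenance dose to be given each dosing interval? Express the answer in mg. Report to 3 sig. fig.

k = ln2 / t½ = 0.693147 / 7.17 = 0.09667 h⁻¹
CL = k × Vd = 0.09667 × 319 = 30.84 L/h
At steady state, Dose/τ = Css × CL.
Dose = Css × CL × τ = 38.1 × 30.84 × 10.7 = 12570 mg

12600 mg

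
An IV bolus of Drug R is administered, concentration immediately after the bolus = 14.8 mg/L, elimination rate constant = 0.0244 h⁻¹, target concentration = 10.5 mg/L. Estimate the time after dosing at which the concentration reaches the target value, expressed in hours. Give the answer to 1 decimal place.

t = ln(C₀ / C) / k = ln(14.80 / 10.5) / 0.02440
  = ln(1.410) / 0.02440 = 0.3436 / 0.02440 = 14.08 h

14.1 h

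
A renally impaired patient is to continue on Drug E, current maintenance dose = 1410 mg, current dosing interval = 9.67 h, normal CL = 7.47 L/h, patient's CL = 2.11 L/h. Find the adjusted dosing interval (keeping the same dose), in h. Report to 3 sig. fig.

34.2 h

To keep the same average steady-state level, dosing rate must scale with clearance.
CL ratio = 2.11 / 7.47 = 0.2825
New interval (same dose) = 9.67 / 0.2825 = 34.23 h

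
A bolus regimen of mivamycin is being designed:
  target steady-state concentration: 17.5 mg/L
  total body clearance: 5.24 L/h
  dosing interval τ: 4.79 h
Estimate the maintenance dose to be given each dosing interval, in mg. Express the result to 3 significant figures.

At steady state, Dose/τ = Css × CL.
Dose = Css × CL × τ = 17.5 × 5.240 × 4.79 = 439.2 mg

439 mg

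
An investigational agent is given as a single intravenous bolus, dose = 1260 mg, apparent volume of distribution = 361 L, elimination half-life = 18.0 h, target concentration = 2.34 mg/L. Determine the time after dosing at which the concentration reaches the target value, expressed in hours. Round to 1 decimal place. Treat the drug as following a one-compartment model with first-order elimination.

10.4 h

C₀ = Dose / Vd = 1260 / 361 = 3.490 mg/L
k = ln2 / t½ = 0.693147 / 18.0 = 0.03851 h⁻¹
t = ln(C₀ / C) / k = ln(3.490 / 2.34) / 0.03851
  = ln(1.491) / 0.03851 = 0.3994 / 0.03851 = 10.37 h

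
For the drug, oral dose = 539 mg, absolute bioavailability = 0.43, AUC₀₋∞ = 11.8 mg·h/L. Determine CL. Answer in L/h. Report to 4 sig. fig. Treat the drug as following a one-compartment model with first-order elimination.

19.64 L/h

CL = F·Dose / AUC = 0.43 × 539 / 11.8 = 19.64 L/h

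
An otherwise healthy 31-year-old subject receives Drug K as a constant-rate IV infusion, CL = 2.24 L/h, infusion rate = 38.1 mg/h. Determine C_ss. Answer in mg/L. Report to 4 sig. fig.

17.01 mg/L

At steady state Css = R₀ / CL = 38.1 / 2.240 = 17.01 mg/L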